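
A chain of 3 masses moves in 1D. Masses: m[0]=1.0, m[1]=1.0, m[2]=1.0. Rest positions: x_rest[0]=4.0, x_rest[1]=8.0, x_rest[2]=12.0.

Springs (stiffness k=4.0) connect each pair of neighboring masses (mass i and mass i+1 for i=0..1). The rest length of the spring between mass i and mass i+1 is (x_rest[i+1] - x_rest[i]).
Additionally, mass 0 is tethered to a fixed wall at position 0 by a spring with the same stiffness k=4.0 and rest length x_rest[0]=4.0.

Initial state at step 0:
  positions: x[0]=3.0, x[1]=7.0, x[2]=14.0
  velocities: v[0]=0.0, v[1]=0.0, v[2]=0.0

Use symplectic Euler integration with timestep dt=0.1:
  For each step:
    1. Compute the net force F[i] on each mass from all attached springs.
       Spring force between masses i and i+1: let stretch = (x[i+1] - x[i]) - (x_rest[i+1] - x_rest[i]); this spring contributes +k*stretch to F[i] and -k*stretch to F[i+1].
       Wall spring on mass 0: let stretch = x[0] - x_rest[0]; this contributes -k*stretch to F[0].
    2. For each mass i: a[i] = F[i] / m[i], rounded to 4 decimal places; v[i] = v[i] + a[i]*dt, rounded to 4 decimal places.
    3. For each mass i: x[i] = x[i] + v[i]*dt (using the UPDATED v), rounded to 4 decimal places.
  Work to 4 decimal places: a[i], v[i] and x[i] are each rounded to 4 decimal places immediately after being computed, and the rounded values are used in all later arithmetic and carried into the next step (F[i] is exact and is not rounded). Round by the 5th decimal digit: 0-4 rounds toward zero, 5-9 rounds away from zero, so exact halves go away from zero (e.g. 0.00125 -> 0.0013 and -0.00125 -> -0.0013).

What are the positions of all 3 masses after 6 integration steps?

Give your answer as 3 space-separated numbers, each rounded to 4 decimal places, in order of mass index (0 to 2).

Step 0: x=[3.0000 7.0000 14.0000] v=[0.0000 0.0000 0.0000]
Step 1: x=[3.0400 7.1200 13.8800] v=[0.4000 1.2000 -1.2000]
Step 2: x=[3.1216 7.3472 13.6496] v=[0.8160 2.2720 -2.3040]
Step 3: x=[3.2474 7.6575 13.3271] v=[1.2576 3.1027 -3.2250]
Step 4: x=[3.4197 8.0182 12.9378] v=[1.7227 3.6065 -3.8928]
Step 5: x=[3.6391 8.3917 12.5117] v=[2.1942 3.7349 -4.2606]
Step 6: x=[3.9031 8.7399 12.0808] v=[2.6396 3.4819 -4.3086]

Answer: 3.9031 8.7399 12.0808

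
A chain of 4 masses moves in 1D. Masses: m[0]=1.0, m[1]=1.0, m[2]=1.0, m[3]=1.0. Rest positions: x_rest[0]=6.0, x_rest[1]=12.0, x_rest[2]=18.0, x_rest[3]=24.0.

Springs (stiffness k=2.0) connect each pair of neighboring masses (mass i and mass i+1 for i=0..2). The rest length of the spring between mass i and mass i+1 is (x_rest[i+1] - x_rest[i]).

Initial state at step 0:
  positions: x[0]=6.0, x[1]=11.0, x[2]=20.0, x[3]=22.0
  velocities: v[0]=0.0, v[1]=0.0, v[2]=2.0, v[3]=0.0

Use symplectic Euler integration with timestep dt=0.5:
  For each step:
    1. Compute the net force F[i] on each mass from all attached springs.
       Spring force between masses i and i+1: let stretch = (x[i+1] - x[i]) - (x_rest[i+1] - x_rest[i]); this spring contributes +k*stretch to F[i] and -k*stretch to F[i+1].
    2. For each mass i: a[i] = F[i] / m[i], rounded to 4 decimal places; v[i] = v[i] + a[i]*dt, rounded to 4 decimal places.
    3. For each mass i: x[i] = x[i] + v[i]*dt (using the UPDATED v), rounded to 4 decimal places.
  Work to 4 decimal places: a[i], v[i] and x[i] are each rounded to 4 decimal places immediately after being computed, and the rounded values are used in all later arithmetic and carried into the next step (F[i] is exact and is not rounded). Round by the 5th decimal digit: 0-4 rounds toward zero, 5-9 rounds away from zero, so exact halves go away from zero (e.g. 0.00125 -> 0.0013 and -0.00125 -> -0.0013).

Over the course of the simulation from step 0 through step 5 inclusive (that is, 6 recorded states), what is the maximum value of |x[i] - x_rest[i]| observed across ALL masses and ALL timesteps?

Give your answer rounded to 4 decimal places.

Answer: 2.6250

Derivation:
Step 0: x=[6.0000 11.0000 20.0000 22.0000] v=[0.0000 0.0000 2.0000 0.0000]
Step 1: x=[5.5000 13.0000 17.5000 24.0000] v=[-1.0000 4.0000 -5.0000 4.0000]
Step 2: x=[5.7500 13.5000 16.0000 25.7500] v=[0.5000 1.0000 -3.0000 3.5000]
Step 3: x=[6.8750 11.3750 18.1250 25.6250] v=[2.2500 -4.2500 4.2500 -0.2500]
Step 4: x=[7.2500 10.3750 20.6250 24.7500] v=[0.7500 -2.0000 5.0000 -1.7500]
Step 5: x=[6.1875 12.9375 20.0625 24.8125] v=[-2.1250 5.1250 -1.1250 0.1250]
Max displacement = 2.6250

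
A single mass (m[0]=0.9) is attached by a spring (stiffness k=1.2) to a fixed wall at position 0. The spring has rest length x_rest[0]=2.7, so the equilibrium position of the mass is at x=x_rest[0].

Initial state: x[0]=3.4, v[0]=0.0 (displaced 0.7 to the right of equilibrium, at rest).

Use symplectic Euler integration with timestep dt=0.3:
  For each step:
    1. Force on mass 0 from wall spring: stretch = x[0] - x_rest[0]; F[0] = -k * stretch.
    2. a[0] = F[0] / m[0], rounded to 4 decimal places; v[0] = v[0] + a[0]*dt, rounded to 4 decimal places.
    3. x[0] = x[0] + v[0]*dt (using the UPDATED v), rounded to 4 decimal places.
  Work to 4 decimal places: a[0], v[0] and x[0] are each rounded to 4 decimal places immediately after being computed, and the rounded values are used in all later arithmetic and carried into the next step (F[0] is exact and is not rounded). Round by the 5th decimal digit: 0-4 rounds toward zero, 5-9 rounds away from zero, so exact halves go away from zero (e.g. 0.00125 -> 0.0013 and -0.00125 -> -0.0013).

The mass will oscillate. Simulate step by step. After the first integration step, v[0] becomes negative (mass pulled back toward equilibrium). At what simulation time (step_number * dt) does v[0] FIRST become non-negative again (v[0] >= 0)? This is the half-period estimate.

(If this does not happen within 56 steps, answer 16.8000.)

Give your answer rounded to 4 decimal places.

Answer: 3.0000

Derivation:
Step 0: x=[3.4000] v=[0.0000]
Step 1: x=[3.3160] v=[-0.2800]
Step 2: x=[3.1581] v=[-0.5264]
Step 3: x=[2.9452] v=[-0.7096]
Step 4: x=[2.7029] v=[-0.8077]
Step 5: x=[2.4602] v=[-0.8089]
Step 6: x=[2.2463] v=[-0.7130]
Step 7: x=[2.0869] v=[-0.5315]
Step 8: x=[2.0010] v=[-0.2863]
Step 9: x=[1.9990] v=[-0.0067]
Step 10: x=[2.0811] v=[0.2737]
First v>=0 after going negative at step 10, time=3.0000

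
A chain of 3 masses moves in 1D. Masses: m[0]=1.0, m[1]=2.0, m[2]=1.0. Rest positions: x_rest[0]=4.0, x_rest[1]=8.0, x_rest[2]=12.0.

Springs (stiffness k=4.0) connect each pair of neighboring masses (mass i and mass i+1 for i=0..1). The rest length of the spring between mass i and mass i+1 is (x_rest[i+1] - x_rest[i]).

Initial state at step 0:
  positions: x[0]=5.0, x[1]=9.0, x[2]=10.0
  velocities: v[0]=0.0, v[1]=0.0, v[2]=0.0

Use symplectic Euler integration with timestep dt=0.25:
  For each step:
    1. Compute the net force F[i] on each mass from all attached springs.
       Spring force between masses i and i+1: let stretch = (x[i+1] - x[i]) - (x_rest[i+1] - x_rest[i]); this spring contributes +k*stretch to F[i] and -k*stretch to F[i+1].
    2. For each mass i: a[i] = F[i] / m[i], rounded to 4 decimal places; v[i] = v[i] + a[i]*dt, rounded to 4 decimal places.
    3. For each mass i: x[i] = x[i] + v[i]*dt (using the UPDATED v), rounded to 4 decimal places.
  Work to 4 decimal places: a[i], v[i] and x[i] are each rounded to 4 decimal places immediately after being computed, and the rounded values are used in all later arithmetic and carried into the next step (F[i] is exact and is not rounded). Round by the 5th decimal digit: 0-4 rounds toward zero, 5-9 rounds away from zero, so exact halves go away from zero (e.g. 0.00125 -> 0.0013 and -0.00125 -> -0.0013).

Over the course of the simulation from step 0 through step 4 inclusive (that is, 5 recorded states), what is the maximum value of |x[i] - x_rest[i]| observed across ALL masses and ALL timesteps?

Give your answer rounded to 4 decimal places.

Answer: 2.0489

Derivation:
Step 0: x=[5.0000 9.0000 10.0000] v=[0.0000 0.0000 0.0000]
Step 1: x=[5.0000 8.6250 10.7500] v=[0.0000 -1.5000 3.0000]
Step 2: x=[4.9063 8.0625 11.9688] v=[-0.3750 -2.2500 4.8750]
Step 3: x=[4.6016 7.5938 13.2110] v=[-1.2188 -1.8750 4.9687]
Step 4: x=[4.0450 7.4532 14.0489] v=[-2.2266 -0.5625 3.3515]
Max displacement = 2.0489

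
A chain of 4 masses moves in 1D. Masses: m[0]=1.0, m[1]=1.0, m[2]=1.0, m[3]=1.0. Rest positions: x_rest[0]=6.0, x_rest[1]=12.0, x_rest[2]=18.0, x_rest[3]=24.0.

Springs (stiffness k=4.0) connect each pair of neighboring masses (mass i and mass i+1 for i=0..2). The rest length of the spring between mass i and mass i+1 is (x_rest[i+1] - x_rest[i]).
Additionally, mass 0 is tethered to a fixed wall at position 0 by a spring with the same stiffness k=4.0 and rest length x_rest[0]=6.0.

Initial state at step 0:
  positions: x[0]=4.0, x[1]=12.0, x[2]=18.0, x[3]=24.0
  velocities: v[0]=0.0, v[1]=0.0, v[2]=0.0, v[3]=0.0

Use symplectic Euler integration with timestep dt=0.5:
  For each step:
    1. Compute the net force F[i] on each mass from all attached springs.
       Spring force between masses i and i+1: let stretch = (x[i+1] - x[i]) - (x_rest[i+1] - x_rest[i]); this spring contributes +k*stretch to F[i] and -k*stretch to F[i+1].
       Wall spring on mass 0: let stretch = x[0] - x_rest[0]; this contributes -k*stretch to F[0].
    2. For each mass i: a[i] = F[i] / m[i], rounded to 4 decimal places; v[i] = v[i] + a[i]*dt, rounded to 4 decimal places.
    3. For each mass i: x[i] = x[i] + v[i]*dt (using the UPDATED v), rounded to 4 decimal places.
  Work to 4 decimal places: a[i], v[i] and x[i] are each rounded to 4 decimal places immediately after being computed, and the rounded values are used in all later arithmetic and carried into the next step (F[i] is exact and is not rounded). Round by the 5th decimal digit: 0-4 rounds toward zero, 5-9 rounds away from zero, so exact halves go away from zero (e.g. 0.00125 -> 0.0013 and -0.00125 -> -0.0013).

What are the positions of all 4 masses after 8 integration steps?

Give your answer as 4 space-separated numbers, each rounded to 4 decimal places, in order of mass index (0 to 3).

Answer: 8.0000 12.0000 18.0000 24.0000

Derivation:
Step 0: x=[4.0000 12.0000 18.0000 24.0000] v=[0.0000 0.0000 0.0000 0.0000]
Step 1: x=[8.0000 10.0000 18.0000 24.0000] v=[8.0000 -4.0000 0.0000 0.0000]
Step 2: x=[6.0000 14.0000 16.0000 24.0000] v=[-4.0000 8.0000 -4.0000 0.0000]
Step 3: x=[6.0000 12.0000 20.0000 22.0000] v=[0.0000 -4.0000 8.0000 -4.0000]
Step 4: x=[6.0000 12.0000 18.0000 24.0000] v=[0.0000 0.0000 -4.0000 4.0000]
Step 5: x=[6.0000 12.0000 16.0000 26.0000] v=[0.0000 0.0000 -4.0000 4.0000]
Step 6: x=[6.0000 10.0000 20.0000 24.0000] v=[0.0000 -4.0000 8.0000 -4.0000]
Step 7: x=[4.0000 14.0000 18.0000 24.0000] v=[-4.0000 8.0000 -4.0000 0.0000]
Step 8: x=[8.0000 12.0000 18.0000 24.0000] v=[8.0000 -4.0000 0.0000 0.0000]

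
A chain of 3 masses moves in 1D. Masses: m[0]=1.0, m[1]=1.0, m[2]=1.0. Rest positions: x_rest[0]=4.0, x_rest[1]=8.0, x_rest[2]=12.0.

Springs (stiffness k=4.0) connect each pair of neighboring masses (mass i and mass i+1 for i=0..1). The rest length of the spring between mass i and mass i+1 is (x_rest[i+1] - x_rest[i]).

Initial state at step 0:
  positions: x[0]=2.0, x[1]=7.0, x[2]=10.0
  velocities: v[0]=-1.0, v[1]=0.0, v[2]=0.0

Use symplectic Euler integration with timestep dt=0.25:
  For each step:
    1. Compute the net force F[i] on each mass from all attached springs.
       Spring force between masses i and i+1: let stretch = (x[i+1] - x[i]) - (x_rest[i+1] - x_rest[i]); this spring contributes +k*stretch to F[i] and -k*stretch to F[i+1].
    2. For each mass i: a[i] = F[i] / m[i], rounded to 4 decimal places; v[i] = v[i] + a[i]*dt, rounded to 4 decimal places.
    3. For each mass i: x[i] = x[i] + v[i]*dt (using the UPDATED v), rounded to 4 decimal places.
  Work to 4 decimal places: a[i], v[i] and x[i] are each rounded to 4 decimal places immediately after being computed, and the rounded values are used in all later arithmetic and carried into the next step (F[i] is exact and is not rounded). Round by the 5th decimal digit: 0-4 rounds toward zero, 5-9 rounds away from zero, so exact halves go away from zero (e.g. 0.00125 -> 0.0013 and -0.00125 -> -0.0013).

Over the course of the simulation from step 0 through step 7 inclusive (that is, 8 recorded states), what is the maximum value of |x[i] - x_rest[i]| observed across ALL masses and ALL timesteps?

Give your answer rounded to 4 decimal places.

Answer: 2.6842

Derivation:
Step 0: x=[2.0000 7.0000 10.0000] v=[-1.0000 0.0000 0.0000]
Step 1: x=[2.0000 6.5000 10.2500] v=[0.0000 -2.0000 1.0000]
Step 2: x=[2.1250 5.8125 10.5625] v=[0.5000 -2.7500 1.2500]
Step 3: x=[2.1719 5.3906 10.6875] v=[0.1875 -1.6875 0.5000]
Step 4: x=[2.0235 5.4883 10.4883] v=[-0.5938 0.3907 -0.7969]
Step 5: x=[1.7413 5.9698 10.0391] v=[-1.1290 1.9259 -1.7969]
Step 6: x=[1.5162 6.4115 9.5726] v=[-0.9005 1.7667 -1.8662]
Step 7: x=[1.5149 6.4196 9.3158] v=[-0.0052 0.0325 -1.0273]
Max displacement = 2.6842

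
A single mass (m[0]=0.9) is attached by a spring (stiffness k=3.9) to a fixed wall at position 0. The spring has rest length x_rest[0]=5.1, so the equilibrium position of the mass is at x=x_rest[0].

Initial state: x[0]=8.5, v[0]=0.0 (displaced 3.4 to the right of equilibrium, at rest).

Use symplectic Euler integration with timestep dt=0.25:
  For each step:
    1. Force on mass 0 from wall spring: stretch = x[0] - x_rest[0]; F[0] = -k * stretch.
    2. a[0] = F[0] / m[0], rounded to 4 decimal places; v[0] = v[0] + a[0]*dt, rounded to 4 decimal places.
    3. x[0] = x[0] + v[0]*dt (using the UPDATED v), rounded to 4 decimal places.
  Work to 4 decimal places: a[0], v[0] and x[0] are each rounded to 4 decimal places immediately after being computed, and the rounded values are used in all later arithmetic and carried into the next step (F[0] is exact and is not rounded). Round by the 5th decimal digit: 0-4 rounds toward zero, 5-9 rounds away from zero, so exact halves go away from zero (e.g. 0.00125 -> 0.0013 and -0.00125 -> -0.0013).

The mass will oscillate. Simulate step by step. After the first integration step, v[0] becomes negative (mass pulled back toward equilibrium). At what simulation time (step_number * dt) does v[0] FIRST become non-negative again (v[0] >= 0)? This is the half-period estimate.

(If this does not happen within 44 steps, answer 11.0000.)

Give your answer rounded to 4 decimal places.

Step 0: x=[8.5000] v=[0.0000]
Step 1: x=[7.5792] v=[-3.6833]
Step 2: x=[5.9869] v=[-6.3691]
Step 3: x=[4.1544] v=[-7.3299]
Step 4: x=[2.5780] v=[-6.3055]
Step 5: x=[1.6847] v=[-3.5733]
Step 6: x=[1.7164] v=[0.1266]
First v>=0 after going negative at step 6, time=1.5000

Answer: 1.5000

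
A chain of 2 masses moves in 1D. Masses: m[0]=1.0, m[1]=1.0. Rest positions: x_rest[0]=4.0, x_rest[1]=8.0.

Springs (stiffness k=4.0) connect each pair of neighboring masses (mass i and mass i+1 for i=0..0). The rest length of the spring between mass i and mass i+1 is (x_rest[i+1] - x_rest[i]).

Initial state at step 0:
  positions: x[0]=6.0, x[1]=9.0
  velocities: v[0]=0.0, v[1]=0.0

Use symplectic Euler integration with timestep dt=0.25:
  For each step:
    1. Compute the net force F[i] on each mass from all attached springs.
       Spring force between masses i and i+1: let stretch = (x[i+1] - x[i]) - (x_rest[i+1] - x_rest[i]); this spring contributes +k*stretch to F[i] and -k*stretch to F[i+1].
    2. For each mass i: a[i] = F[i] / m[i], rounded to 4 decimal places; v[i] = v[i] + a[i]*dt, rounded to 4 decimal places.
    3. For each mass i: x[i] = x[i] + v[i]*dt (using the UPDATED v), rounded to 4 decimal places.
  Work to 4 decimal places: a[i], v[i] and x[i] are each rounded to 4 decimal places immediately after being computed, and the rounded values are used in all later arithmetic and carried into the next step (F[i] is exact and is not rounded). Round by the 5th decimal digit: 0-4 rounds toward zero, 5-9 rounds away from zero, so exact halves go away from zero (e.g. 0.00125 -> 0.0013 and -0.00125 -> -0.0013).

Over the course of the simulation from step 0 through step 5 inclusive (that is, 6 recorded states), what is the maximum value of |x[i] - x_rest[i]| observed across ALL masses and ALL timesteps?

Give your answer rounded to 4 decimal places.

Answer: 2.0313

Derivation:
Step 0: x=[6.0000 9.0000] v=[0.0000 0.0000]
Step 1: x=[5.7500 9.2500] v=[-1.0000 1.0000]
Step 2: x=[5.3750 9.6250] v=[-1.5000 1.5000]
Step 3: x=[5.0625 9.9375] v=[-1.2500 1.2500]
Step 4: x=[4.9688 10.0313] v=[-0.3750 0.3750]
Step 5: x=[5.1407 9.8594] v=[0.6875 -0.6875]
Max displacement = 2.0313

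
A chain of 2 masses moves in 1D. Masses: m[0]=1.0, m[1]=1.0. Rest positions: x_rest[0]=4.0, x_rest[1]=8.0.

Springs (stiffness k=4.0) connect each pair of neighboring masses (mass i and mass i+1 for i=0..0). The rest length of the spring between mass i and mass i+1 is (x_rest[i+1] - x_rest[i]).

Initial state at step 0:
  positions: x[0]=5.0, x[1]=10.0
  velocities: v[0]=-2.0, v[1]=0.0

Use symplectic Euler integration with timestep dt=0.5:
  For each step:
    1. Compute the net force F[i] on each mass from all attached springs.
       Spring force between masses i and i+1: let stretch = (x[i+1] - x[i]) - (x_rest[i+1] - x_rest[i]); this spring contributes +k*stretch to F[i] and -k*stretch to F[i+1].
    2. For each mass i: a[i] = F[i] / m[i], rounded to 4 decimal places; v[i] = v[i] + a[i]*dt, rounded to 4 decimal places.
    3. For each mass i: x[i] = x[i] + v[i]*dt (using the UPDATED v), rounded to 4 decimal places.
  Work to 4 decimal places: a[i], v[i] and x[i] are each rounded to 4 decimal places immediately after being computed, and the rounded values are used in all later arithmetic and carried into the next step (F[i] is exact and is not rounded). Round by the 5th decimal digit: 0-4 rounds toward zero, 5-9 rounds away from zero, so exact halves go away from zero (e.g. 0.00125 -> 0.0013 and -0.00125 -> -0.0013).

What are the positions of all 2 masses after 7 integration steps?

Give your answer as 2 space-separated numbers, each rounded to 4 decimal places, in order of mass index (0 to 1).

Step 0: x=[5.0000 10.0000] v=[-2.0000 0.0000]
Step 1: x=[5.0000 9.0000] v=[0.0000 -2.0000]
Step 2: x=[5.0000 8.0000] v=[0.0000 -2.0000]
Step 3: x=[4.0000 8.0000] v=[-2.0000 0.0000]
Step 4: x=[3.0000 8.0000] v=[-2.0000 0.0000]
Step 5: x=[3.0000 7.0000] v=[0.0000 -2.0000]
Step 6: x=[3.0000 6.0000] v=[0.0000 -2.0000]
Step 7: x=[2.0000 6.0000] v=[-2.0000 0.0000]

Answer: 2.0000 6.0000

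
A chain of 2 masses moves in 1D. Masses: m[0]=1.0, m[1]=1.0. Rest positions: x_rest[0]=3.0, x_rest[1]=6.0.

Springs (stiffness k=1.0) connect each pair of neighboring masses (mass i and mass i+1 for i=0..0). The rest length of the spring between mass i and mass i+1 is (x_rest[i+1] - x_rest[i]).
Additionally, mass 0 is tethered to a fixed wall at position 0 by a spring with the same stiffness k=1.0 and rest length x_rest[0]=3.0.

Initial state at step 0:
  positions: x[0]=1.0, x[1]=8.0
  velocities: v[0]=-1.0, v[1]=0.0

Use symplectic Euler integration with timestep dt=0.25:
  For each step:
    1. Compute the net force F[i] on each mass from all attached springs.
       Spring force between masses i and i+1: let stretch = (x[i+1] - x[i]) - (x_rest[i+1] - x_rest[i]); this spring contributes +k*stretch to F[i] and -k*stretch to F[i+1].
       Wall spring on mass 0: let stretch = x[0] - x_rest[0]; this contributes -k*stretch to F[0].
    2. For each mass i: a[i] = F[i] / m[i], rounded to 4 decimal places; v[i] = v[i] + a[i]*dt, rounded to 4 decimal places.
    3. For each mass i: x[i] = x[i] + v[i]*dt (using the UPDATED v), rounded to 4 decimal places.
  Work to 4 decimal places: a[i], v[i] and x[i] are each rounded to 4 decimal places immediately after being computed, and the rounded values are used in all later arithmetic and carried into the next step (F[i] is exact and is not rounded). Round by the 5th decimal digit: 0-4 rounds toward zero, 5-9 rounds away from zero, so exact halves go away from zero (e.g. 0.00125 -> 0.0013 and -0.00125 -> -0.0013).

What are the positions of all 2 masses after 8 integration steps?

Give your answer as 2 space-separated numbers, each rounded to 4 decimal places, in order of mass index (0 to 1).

Answer: 4.9856 4.0193

Derivation:
Step 0: x=[1.0000 8.0000] v=[-1.0000 0.0000]
Step 1: x=[1.1250 7.7500] v=[0.5000 -1.0000]
Step 2: x=[1.5938 7.2734] v=[1.8750 -1.9063]
Step 3: x=[2.3179 6.6294] v=[2.8965 -2.5762]
Step 4: x=[3.1666 5.9034] v=[3.3949 -2.9041]
Step 5: x=[3.9885 5.1938] v=[3.2875 -2.8383]
Step 6: x=[4.6364 4.5964] v=[2.5917 -2.3896]
Step 7: x=[4.9921 4.1890] v=[1.4226 -1.6296]
Step 8: x=[4.9856 4.0193] v=[-0.0262 -0.6788]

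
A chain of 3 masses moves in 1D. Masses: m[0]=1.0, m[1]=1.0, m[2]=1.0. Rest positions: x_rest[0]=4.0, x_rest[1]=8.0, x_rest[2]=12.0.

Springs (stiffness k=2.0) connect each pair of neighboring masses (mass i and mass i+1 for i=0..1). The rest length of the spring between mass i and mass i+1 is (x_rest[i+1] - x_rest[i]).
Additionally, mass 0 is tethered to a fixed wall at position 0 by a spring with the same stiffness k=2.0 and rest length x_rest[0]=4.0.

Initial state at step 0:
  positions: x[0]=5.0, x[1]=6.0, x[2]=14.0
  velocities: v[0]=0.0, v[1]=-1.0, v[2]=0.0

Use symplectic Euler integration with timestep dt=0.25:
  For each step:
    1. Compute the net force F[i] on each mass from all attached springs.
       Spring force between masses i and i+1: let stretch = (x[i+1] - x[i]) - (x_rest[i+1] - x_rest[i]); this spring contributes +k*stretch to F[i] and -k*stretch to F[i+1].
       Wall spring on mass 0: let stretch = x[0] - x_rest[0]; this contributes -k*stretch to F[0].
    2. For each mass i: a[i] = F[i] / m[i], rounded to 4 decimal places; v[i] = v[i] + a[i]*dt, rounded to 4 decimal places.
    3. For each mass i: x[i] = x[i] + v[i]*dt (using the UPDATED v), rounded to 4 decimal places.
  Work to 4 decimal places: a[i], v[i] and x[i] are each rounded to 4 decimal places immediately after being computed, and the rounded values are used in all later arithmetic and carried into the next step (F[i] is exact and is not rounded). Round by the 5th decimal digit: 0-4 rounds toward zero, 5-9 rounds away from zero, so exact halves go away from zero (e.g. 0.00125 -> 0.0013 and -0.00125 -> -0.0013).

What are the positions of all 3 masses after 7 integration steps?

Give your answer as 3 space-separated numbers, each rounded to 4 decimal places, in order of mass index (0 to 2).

Step 0: x=[5.0000 6.0000 14.0000] v=[0.0000 -1.0000 0.0000]
Step 1: x=[4.5000 6.6250 13.5000] v=[-2.0000 2.5000 -2.0000]
Step 2: x=[3.7031 7.8438 12.6406] v=[-3.1875 4.8750 -3.4375]
Step 3: x=[2.9609 9.1446 11.6816] v=[-2.9687 5.2031 -3.8359]
Step 4: x=[2.6216 9.9896 10.9055] v=[-1.3573 3.3798 -3.1044]
Step 5: x=[2.8756 10.0281 10.5149] v=[1.0159 0.1538 -1.5624]
Step 6: x=[3.6642 9.2333 10.5635] v=[3.1544 -3.1791 0.1942]
Step 7: x=[4.6909 7.9087 10.9458] v=[4.1069 -5.2986 1.5291]

Answer: 4.6909 7.9087 10.9458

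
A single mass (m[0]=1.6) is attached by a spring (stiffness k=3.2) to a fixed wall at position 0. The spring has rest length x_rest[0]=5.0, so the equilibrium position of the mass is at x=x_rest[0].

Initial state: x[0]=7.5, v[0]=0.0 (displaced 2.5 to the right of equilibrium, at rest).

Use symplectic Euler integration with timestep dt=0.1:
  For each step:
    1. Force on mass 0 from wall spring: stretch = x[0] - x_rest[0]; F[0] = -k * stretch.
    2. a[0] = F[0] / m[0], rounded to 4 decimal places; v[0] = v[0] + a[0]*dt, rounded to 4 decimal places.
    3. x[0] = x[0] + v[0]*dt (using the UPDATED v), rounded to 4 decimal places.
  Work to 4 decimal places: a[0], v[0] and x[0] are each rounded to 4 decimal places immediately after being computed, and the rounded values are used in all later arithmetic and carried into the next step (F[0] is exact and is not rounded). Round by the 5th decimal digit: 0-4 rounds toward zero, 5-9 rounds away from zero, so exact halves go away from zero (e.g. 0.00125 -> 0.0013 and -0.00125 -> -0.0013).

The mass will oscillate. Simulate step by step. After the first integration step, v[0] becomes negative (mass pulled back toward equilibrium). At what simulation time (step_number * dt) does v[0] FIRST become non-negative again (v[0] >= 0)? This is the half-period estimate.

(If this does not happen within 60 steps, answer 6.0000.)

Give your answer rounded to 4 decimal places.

Answer: 2.3000

Derivation:
Step 0: x=[7.5000] v=[0.0000]
Step 1: x=[7.4500] v=[-0.5000]
Step 2: x=[7.3510] v=[-0.9900]
Step 3: x=[7.2050] v=[-1.4602]
Step 4: x=[7.0149] v=[-1.9012]
Step 5: x=[6.7845] v=[-2.3042]
Step 6: x=[6.5184] v=[-2.6611]
Step 7: x=[6.2219] v=[-2.9648]
Step 8: x=[5.9010] v=[-3.2092]
Step 9: x=[5.5621] v=[-3.3894]
Step 10: x=[5.2119] v=[-3.5018]
Step 11: x=[4.8575] v=[-3.5442]
Step 12: x=[4.5059] v=[-3.5157]
Step 13: x=[4.1642] v=[-3.4169]
Step 14: x=[3.8392] v=[-3.2497]
Step 15: x=[3.5375] v=[-3.0175]
Step 16: x=[3.2650] v=[-2.7250]
Step 17: x=[3.0272] v=[-2.3780]
Step 18: x=[2.8289] v=[-1.9834]
Step 19: x=[2.6740] v=[-1.5492]
Step 20: x=[2.5656] v=[-1.0840]
Step 21: x=[2.5059] v=[-0.5971]
Step 22: x=[2.4961] v=[-0.0983]
Step 23: x=[2.5364] v=[0.4025]
First v>=0 after going negative at step 23, time=2.3000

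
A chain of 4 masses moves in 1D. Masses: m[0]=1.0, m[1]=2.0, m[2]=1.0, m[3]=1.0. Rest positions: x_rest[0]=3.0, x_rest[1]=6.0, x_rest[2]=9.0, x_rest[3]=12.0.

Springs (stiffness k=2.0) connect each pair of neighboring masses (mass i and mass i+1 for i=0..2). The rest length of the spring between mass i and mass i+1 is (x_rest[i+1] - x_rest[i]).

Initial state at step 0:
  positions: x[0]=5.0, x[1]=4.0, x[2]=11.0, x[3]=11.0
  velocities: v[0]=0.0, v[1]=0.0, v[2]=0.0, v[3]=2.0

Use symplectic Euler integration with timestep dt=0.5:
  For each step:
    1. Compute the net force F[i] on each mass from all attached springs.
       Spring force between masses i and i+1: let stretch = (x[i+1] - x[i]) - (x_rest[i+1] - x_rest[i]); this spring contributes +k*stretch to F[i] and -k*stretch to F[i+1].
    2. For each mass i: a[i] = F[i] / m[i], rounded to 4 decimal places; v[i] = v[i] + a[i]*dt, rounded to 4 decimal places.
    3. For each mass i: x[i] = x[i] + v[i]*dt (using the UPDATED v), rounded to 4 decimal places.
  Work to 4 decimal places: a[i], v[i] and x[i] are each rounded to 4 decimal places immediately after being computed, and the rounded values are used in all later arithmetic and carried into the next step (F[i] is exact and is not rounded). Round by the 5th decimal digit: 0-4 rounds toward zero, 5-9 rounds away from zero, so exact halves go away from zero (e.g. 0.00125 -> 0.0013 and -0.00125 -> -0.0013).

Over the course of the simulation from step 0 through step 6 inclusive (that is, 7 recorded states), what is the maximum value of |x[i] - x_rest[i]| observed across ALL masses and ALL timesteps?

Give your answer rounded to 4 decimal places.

Step 0: x=[5.0000 4.0000 11.0000 11.0000] v=[0.0000 0.0000 0.0000 2.0000]
Step 1: x=[3.0000 6.0000 7.5000 13.5000] v=[-4.0000 4.0000 -7.0000 5.0000]
Step 2: x=[1.0000 7.6250 6.2500 14.5000] v=[-4.0000 3.2500 -2.5000 2.0000]
Step 3: x=[0.8125 7.2500 9.8125 12.8750] v=[-0.3750 -0.7500 7.1250 -3.2500]
Step 4: x=[2.3438 5.9063 13.6250 11.2188] v=[3.0625 -2.6875 7.6250 -3.3125]
Step 5: x=[4.1563 5.6016 12.3751 12.2657] v=[3.6250 -0.6094 -2.4999 2.0937]
Step 6: x=[5.1915 6.6290 7.6837 14.8673] v=[2.0703 2.0547 -9.3828 5.2031]
Max displacement = 4.6250

Answer: 4.6250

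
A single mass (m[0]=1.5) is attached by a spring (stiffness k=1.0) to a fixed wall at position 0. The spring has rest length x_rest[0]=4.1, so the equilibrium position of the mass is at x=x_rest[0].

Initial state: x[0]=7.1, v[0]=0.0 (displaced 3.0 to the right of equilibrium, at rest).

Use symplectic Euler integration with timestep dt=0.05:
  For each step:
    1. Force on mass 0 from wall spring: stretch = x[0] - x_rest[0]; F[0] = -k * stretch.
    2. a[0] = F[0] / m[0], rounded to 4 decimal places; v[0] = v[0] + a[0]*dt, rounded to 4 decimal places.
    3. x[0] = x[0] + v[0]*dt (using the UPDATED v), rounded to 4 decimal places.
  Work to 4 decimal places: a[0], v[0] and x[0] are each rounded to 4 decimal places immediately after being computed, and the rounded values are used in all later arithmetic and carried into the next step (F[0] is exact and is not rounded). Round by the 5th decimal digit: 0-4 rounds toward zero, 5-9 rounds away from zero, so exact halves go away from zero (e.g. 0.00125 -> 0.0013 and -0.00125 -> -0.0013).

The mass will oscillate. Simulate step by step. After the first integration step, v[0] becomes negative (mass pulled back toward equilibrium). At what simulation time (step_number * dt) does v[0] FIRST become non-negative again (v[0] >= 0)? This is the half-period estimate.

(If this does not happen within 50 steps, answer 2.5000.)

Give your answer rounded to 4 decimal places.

Step 0: x=[7.1000] v=[0.0000]
Step 1: x=[7.0950] v=[-0.1000]
Step 2: x=[7.0850] v=[-0.1998]
Step 3: x=[7.0700] v=[-0.2993]
Step 4: x=[7.0501] v=[-0.3983]
Step 5: x=[7.0253] v=[-0.4966]
Step 6: x=[6.9956] v=[-0.5941]
Step 7: x=[6.9611] v=[-0.6906]
Step 8: x=[6.9218] v=[-0.7860]
Step 9: x=[6.8778] v=[-0.8801]
Step 10: x=[6.8292] v=[-0.9727]
Step 11: x=[6.7760] v=[-1.0637]
Step 12: x=[6.7184] v=[-1.1529]
Step 13: x=[6.6564] v=[-1.2402]
Step 14: x=[6.5901] v=[-1.3254]
Step 15: x=[6.5197] v=[-1.4084]
Step 16: x=[6.4452] v=[-1.4891]
Step 17: x=[6.3668] v=[-1.5673]
Step 18: x=[6.2847] v=[-1.6429]
Step 19: x=[6.1989] v=[-1.7157]
Step 20: x=[6.1096] v=[-1.7857]
Step 21: x=[6.0170] v=[-1.8527]
Step 22: x=[5.9212] v=[-1.9166]
Step 23: x=[5.8223] v=[-1.9773]
Step 24: x=[5.7206] v=[-2.0347]
Step 25: x=[5.6162] v=[-2.0887]
Step 26: x=[5.5092] v=[-2.1392]
Step 27: x=[5.3999] v=[-2.1862]
Step 28: x=[5.2884] v=[-2.2295]
Step 29: x=[5.1749] v=[-2.2691]
Step 30: x=[5.0597] v=[-2.3049]
Step 31: x=[4.9429] v=[-2.3369]
Step 32: x=[4.8247] v=[-2.3650]
Step 33: x=[4.7052] v=[-2.3892]
Step 34: x=[4.5847] v=[-2.4094]
Step 35: x=[4.4634] v=[-2.4256]
Step 36: x=[4.3415] v=[-2.4377]
Step 37: x=[4.2192] v=[-2.4458]
Step 38: x=[4.0967] v=[-2.4498]
Step 39: x=[3.9742] v=[-2.4497]
Step 40: x=[3.8519] v=[-2.4455]
Step 41: x=[3.7300] v=[-2.4372]
Step 42: x=[3.6088] v=[-2.4249]
Step 43: x=[3.4884] v=[-2.4085]
Step 44: x=[3.3690] v=[-2.3881]
Step 45: x=[3.2508] v=[-2.3637]
Step 46: x=[3.1340] v=[-2.3354]
Step 47: x=[3.0188] v=[-2.3032]
Step 48: x=[2.9054] v=[-2.2672]
Step 49: x=[2.7940] v=[-2.2274]
Step 50: x=[2.6848] v=[-2.1839]
v[0] did not become non-negative within 50 steps; using fallback time=2.5000

Answer: 2.5000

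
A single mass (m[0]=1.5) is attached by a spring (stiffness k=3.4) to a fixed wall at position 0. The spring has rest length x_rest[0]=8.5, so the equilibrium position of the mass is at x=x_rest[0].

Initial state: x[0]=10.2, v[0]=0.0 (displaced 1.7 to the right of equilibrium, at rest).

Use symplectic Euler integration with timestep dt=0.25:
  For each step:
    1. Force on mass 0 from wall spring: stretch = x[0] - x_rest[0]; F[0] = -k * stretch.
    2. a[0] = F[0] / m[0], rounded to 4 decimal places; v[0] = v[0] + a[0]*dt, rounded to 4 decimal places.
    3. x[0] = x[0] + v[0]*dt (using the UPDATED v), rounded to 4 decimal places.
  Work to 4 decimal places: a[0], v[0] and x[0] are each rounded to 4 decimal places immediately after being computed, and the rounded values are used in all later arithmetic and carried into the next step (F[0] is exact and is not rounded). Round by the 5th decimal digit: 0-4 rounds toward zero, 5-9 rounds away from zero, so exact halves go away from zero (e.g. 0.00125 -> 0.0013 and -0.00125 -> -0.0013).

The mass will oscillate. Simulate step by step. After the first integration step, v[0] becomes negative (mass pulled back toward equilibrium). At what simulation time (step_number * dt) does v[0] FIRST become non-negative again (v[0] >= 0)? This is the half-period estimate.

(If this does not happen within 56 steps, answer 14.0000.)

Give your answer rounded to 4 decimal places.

Step 0: x=[10.2000] v=[0.0000]
Step 1: x=[9.9592] v=[-0.9633]
Step 2: x=[9.5117] v=[-1.7902]
Step 3: x=[8.9208] v=[-2.3635]
Step 4: x=[8.2703] v=[-2.6020]
Step 5: x=[7.6524] v=[-2.4718]
Step 6: x=[7.1545] v=[-1.9915]
Step 7: x=[6.8472] v=[-1.2291]
Step 8: x=[6.7741] v=[-0.2925]
Step 9: x=[6.9455] v=[0.6855]
First v>=0 after going negative at step 9, time=2.2500

Answer: 2.2500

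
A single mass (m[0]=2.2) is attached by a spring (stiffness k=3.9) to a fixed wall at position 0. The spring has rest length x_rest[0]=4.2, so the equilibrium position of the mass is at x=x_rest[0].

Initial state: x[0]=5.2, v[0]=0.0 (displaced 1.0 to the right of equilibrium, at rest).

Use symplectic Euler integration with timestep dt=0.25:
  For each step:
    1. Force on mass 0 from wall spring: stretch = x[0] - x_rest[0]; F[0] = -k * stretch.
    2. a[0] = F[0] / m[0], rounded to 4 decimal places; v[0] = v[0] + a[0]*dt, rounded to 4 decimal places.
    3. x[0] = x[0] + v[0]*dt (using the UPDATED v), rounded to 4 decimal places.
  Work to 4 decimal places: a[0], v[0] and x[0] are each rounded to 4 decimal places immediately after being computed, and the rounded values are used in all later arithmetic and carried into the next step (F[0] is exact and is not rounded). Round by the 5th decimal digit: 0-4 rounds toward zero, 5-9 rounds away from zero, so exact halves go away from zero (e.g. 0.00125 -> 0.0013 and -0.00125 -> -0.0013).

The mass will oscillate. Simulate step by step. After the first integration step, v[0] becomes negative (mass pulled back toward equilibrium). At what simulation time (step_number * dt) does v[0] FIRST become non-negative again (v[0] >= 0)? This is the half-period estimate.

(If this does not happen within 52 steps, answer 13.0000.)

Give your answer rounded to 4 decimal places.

Step 0: x=[5.2000] v=[0.0000]
Step 1: x=[5.0892] v=[-0.4432]
Step 2: x=[4.8799] v=[-0.8373]
Step 3: x=[4.5953] v=[-1.1386]
Step 4: x=[4.2669] v=[-1.3138]
Step 5: x=[3.9310] v=[-1.3435]
Step 6: x=[3.6249] v=[-1.2243]
Step 7: x=[3.3826] v=[-0.9694]
Step 8: x=[3.2308] v=[-0.6072]
Step 9: x=[3.1864] v=[-0.1777]
Step 10: x=[3.2543] v=[0.2715]
First v>=0 after going negative at step 10, time=2.5000

Answer: 2.5000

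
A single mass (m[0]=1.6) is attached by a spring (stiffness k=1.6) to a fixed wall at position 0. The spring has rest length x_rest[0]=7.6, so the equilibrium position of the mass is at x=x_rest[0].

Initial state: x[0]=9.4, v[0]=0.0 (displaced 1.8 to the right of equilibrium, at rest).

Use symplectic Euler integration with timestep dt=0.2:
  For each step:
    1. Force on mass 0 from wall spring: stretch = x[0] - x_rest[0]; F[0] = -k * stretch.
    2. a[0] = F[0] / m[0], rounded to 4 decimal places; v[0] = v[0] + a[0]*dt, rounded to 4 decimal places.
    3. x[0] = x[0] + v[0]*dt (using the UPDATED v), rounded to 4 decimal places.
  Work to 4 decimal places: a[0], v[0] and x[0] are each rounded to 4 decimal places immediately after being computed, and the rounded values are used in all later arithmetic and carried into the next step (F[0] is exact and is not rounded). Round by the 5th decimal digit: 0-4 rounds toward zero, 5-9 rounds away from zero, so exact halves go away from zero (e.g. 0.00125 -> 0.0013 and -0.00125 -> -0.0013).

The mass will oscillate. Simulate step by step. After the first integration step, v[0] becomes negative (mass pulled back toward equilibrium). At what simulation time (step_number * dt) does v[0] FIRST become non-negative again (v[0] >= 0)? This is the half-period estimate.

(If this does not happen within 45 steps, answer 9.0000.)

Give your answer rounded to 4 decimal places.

Answer: 3.2000

Derivation:
Step 0: x=[9.4000] v=[0.0000]
Step 1: x=[9.3280] v=[-0.3600]
Step 2: x=[9.1869] v=[-0.7056]
Step 3: x=[8.9823] v=[-1.0230]
Step 4: x=[8.7224] v=[-1.2995]
Step 5: x=[8.4176] v=[-1.5240]
Step 6: x=[8.0801] v=[-1.6875]
Step 7: x=[7.7234] v=[-1.7835]
Step 8: x=[7.3618] v=[-1.8082]
Step 9: x=[7.0097] v=[-1.7606]
Step 10: x=[6.6812] v=[-1.6425]
Step 11: x=[6.3895] v=[-1.4587]
Step 12: x=[6.1462] v=[-1.2166]
Step 13: x=[5.9610] v=[-0.9258]
Step 14: x=[5.8414] v=[-0.5980]
Step 15: x=[5.7921] v=[-0.2463]
Step 16: x=[5.8152] v=[0.1153]
First v>=0 after going negative at step 16, time=3.2000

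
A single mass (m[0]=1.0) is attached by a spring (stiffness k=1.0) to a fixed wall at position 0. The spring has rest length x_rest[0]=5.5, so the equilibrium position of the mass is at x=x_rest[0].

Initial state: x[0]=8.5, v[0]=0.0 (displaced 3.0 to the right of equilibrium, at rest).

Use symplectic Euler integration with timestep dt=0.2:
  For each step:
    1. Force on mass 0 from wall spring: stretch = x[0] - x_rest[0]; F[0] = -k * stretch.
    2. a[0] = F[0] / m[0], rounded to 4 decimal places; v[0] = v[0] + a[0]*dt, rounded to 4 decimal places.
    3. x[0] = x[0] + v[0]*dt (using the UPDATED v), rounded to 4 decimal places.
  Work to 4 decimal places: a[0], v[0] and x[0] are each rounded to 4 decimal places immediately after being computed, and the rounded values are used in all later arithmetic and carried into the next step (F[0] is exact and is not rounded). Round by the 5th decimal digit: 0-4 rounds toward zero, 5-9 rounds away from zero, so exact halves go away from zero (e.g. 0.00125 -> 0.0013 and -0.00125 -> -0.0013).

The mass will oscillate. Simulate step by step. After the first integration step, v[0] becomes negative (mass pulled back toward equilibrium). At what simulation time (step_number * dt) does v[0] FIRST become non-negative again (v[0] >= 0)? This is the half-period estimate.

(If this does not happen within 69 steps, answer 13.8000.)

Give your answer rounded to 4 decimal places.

Answer: 3.2000

Derivation:
Step 0: x=[8.5000] v=[0.0000]
Step 1: x=[8.3800] v=[-0.6000]
Step 2: x=[8.1448] v=[-1.1760]
Step 3: x=[7.8038] v=[-1.7050]
Step 4: x=[7.3706] v=[-2.1658]
Step 5: x=[6.8626] v=[-2.5399]
Step 6: x=[6.3001] v=[-2.8124]
Step 7: x=[5.7056] v=[-2.9724]
Step 8: x=[5.1029] v=[-3.0135]
Step 9: x=[4.5161] v=[-2.9341]
Step 10: x=[3.9686] v=[-2.7373]
Step 11: x=[3.4824] v=[-2.4310]
Step 12: x=[3.0769] v=[-2.0275]
Step 13: x=[2.7683] v=[-1.5429]
Step 14: x=[2.5690] v=[-0.9966]
Step 15: x=[2.4869] v=[-0.4104]
Step 16: x=[2.5253] v=[0.1922]
First v>=0 after going negative at step 16, time=3.2000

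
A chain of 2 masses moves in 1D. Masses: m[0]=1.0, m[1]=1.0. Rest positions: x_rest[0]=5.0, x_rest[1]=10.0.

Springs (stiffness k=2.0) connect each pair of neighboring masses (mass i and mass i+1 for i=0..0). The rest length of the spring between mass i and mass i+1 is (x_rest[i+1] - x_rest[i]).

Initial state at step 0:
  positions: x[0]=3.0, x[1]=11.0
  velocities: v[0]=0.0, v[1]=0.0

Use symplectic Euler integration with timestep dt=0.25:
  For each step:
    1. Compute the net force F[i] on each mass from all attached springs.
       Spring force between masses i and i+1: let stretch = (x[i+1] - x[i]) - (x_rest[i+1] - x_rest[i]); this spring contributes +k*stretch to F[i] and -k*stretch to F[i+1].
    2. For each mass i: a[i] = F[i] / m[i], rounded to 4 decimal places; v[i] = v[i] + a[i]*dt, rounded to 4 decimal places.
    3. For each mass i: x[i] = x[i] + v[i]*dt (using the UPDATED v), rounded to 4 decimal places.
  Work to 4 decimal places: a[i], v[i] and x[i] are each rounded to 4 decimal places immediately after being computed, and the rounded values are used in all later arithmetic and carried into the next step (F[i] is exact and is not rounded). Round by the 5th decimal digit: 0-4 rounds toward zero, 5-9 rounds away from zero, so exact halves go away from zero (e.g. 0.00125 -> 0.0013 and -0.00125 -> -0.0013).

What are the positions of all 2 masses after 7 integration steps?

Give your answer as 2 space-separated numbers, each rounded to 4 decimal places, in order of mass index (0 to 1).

Step 0: x=[3.0000 11.0000] v=[0.0000 0.0000]
Step 1: x=[3.3750 10.6250] v=[1.5000 -1.5000]
Step 2: x=[4.0313 9.9688] v=[2.6250 -2.6250]
Step 3: x=[4.8048 9.1954] v=[3.0938 -3.0938]
Step 4: x=[5.5021 8.4981] v=[2.7891 -2.7891]
Step 5: x=[5.9489 8.0513] v=[1.7871 -1.7871]
Step 6: x=[6.0335 7.9667] v=[0.3383 -0.3383]
Step 7: x=[5.7347 8.2655] v=[-1.1951 1.1951]

Answer: 5.7347 8.2655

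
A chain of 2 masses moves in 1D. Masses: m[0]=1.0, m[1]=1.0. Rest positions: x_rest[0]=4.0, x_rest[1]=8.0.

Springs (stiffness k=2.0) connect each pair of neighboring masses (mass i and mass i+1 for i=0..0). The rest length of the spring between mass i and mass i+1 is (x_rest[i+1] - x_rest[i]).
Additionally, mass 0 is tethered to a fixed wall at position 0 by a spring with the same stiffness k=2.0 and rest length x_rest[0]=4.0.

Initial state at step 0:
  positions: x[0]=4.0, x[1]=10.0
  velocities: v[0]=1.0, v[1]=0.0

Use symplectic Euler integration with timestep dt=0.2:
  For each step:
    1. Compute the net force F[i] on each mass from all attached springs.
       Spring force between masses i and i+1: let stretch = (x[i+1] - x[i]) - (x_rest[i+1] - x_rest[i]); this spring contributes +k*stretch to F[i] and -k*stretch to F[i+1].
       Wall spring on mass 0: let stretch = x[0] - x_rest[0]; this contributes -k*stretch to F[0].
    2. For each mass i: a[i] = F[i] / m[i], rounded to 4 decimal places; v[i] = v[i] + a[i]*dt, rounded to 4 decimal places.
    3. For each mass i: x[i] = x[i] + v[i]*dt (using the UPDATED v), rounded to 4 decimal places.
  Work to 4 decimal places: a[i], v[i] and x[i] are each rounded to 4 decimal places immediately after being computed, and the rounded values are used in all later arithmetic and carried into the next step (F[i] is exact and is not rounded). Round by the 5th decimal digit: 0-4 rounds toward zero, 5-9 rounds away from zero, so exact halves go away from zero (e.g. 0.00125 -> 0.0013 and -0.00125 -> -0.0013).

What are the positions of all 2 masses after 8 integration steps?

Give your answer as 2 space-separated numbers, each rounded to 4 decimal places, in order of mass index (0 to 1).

Answer: 4.8679 8.3296

Derivation:
Step 0: x=[4.0000 10.0000] v=[1.0000 0.0000]
Step 1: x=[4.3600 9.8400] v=[1.8000 -0.8000]
Step 2: x=[4.8096 9.5616] v=[2.2480 -1.3920]
Step 3: x=[5.2546 9.2230] v=[2.2250 -1.6928]
Step 4: x=[5.5967 8.8870] v=[1.7105 -1.6802]
Step 5: x=[5.7543 8.6077] v=[0.7879 -1.3963]
Step 6: x=[5.6798 8.4202] v=[-0.3725 -0.9377]
Step 7: x=[5.3701 8.3334] v=[-1.5483 -0.4339]
Step 8: x=[4.8679 8.3296] v=[-2.5110 -0.0192]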